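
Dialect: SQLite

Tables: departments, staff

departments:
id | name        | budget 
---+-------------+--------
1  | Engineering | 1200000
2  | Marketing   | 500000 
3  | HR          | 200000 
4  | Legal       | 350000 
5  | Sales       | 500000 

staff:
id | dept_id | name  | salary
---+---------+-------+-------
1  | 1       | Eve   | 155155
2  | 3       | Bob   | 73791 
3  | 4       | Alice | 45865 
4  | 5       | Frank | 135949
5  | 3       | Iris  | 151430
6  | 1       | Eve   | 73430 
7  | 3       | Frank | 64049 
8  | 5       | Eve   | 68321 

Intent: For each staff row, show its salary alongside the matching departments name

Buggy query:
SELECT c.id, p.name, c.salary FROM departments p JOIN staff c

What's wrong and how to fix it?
Bug: Missing join condition: each staff row is matched to all departments rows instead of just its own

Fix: Add ON c.dept_id = p.id to the JOIN

Corrected query:
SELECT c.id, p.name, c.salary FROM departments p JOIN staff c ON c.dept_id = p.id

Result:
id | name        | salary
---+-------------+-------
1  | Engineering | 155155
2  | HR          | 73791 
3  | Legal       | 45865 
4  | Sales       | 135949
5  | HR          | 151430
6  | Engineering | 73430 
7  | HR          | 64049 
8  | Sales       | 68321 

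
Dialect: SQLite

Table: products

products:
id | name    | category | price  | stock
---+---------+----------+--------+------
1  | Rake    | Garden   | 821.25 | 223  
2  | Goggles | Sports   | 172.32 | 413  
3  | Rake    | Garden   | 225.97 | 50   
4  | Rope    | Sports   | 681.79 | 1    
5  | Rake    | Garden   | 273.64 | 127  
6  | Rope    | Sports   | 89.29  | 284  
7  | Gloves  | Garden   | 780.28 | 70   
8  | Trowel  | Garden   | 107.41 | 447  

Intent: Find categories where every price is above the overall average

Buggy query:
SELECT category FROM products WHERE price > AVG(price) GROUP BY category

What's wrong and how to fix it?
Bug: WHERE evaluates per row before aggregation, so AVG() is unavailable

Fix: Use a subquery for AVG and a HAVING MIN(...) filter so the condition holds for every row in the group

Corrected query:
SELECT category FROM products GROUP BY category HAVING MIN(price) > (SELECT AVG(price) FROM products)

Result:
(no rows)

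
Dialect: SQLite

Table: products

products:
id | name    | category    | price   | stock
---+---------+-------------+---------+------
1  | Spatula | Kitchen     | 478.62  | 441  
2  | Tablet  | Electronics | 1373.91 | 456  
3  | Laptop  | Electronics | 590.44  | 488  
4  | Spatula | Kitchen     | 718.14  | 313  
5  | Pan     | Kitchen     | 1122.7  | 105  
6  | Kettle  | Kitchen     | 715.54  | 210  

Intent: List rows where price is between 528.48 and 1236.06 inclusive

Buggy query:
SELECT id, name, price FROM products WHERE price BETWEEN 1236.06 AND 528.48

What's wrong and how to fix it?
Bug: The bounds are reversed; BETWEEN a AND b requires a <= b to match anything

Fix: Write BETWEEN 528.48 AND 1236.06

Corrected query:
SELECT id, name, price FROM products WHERE price BETWEEN 528.48 AND 1236.06

Result:
id | name    | price 
---+---------+-------
3  | Laptop  | 590.44
4  | Spatula | 718.14
5  | Pan     | 1122.7
6  | Kettle  | 715.54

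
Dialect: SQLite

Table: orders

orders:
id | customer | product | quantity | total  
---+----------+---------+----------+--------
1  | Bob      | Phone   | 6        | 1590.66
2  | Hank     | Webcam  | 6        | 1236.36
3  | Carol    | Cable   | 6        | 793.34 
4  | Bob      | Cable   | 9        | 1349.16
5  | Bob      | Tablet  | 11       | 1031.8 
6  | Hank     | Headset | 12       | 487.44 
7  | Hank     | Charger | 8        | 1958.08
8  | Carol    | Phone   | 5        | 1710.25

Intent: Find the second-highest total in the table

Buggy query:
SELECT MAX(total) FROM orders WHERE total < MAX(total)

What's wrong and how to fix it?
Bug: The inner MAX is an aggregate inside WHERE, which is not allowed

Fix: Put the inner MAX in a scalar subquery

Corrected query:
SELECT MAX(total) FROM orders WHERE total < (SELECT MAX(total) FROM orders)

Result:
MAX(total)
----------
1710.25   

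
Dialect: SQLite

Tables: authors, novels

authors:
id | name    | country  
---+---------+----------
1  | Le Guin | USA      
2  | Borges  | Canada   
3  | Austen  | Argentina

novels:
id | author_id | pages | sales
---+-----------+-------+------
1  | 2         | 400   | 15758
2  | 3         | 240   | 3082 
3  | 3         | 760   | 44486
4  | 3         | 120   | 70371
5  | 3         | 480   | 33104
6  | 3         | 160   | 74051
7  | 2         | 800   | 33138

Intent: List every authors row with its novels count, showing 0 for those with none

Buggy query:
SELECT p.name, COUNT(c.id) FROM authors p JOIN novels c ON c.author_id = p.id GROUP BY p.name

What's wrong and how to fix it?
Bug: INNER JOIN drops authors rows that have no matching novels rows

Fix: Switch to LEFT JOIN to retain unmatched parent rows

Corrected query:
SELECT p.name, COUNT(c.id) FROM authors p LEFT JOIN novels c ON c.author_id = p.id GROUP BY p.name

Result:
name    | COUNT(c.id)
--------+------------
Austen  | 5          
Borges  | 2          
Le Guin | 0          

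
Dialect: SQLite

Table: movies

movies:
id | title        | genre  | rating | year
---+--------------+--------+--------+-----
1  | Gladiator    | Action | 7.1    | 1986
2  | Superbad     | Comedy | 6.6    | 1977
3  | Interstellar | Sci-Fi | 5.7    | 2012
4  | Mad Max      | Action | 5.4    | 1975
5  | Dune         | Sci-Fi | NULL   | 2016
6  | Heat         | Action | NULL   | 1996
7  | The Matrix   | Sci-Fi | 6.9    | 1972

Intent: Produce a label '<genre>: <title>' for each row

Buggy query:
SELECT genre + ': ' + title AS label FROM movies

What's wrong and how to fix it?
Bug: '+' is numeric addition; on text columns SQLite converts them to 0 instead of concatenating

Fix: Use the || operator for string concatenation

Corrected query:
SELECT genre || ': ' || title AS label FROM movies

Result:
label               
--------------------
Action: Gladiator   
Comedy: Superbad    
Sci-Fi: Interstellar
Action: Mad Max     
Sci-Fi: Dune        
Action: Heat        
Sci-Fi: The Matrix  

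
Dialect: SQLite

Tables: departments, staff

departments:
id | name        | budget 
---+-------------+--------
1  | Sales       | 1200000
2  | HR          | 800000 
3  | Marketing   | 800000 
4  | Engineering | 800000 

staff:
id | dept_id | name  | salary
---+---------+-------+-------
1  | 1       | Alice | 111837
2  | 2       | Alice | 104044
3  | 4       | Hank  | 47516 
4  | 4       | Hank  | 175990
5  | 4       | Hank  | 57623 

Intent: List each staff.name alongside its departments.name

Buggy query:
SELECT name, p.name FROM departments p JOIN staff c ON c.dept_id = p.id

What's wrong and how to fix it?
Bug: Both tables have a 'name' column; the unqualified reference is ambiguous

Fix: Prefix ambiguous columns with the table alias

Corrected query:
SELECT c.name, p.name FROM departments p JOIN staff c ON c.dept_id = p.id

Result:
name  | name       
------+------------
Alice | Sales      
Alice | HR         
Hank  | Engineering
Hank  | Engineering
Hank  | Engineering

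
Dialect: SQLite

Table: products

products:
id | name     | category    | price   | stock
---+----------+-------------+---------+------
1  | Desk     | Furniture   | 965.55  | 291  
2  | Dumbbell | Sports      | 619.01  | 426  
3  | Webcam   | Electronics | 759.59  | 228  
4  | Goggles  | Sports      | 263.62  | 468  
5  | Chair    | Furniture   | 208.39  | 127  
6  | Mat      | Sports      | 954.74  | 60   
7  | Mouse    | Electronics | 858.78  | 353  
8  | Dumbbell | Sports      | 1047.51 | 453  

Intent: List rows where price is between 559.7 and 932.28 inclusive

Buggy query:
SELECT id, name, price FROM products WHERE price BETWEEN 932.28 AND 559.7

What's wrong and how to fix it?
Bug: BETWEEN expects the lower bound first; with 932.28 AND 559.7 the range is empty

Fix: Swap the bounds so the smaller value comes first

Corrected query:
SELECT id, name, price FROM products WHERE price BETWEEN 559.7 AND 932.28

Result:
id | name     | price 
---+----------+-------
2  | Dumbbell | 619.01
3  | Webcam   | 759.59
7  | Mouse    | 858.78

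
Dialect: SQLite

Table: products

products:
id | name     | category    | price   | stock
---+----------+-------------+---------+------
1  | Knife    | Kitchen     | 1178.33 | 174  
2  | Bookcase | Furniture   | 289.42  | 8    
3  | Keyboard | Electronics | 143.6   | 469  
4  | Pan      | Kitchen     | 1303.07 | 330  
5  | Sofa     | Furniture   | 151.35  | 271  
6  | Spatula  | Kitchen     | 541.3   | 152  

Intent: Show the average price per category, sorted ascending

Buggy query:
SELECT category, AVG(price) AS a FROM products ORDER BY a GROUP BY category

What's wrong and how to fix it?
Bug: GROUP BY must precede ORDER BY

Fix: Reorder: SELECT … FROM … GROUP BY … ORDER BY …

Corrected query:
SELECT category, AVG(price) AS a FROM products GROUP BY category ORDER BY a

Result:
category    | a          
------------+------------
Electronics | 143.6      
Furniture   | 220.385    
Kitchen     | 1007.566667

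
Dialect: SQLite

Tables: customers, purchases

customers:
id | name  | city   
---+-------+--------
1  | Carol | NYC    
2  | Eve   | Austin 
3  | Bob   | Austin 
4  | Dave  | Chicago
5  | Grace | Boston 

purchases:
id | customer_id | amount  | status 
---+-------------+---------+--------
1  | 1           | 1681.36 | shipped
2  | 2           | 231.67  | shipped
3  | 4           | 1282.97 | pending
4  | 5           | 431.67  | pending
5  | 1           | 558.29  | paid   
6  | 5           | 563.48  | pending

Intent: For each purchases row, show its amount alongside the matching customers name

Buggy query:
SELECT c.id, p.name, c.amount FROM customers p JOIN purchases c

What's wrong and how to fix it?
Bug: JOIN with no ON clause produces a cartesian product; every purchases row pairs with every customers row

Fix: Add ON c.customer_id = p.id to the JOIN

Corrected query:
SELECT c.id, p.name, c.amount FROM customers p JOIN purchases c ON c.customer_id = p.id

Result:
id | name  | amount 
---+-------+--------
1  | Carol | 1681.36
2  | Eve   | 231.67 
3  | Dave  | 1282.97
4  | Grace | 431.67 
5  | Carol | 558.29 
6  | Grace | 563.48 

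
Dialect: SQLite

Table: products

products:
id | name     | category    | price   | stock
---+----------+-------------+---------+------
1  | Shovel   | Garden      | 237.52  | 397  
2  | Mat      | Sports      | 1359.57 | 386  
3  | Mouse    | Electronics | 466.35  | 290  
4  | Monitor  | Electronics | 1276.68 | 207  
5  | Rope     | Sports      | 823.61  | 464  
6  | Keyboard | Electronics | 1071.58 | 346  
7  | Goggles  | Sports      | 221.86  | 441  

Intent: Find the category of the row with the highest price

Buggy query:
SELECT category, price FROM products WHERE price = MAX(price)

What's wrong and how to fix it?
Bug: MAX(price) is an aggregate and cannot be used directly in WHERE

Fix: Wrap MAX in a scalar subquery so WHERE compares against a single value

Corrected query:
SELECT category, price FROM products WHERE price = (SELECT MAX(price) FROM products)

Result:
category | price  
---------+--------
Sports   | 1359.57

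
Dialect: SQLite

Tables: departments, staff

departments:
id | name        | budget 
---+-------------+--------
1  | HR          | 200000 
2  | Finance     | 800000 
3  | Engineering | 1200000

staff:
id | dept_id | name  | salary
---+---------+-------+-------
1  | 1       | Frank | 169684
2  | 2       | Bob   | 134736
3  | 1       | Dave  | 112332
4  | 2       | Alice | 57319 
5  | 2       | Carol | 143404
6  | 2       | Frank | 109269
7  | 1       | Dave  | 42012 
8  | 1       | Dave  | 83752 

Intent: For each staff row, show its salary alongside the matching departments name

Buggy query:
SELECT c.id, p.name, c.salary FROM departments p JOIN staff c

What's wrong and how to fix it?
Bug: Missing join condition: each staff row is matched to all departments rows instead of just its own

Fix: Add ON c.dept_id = p.id to the JOIN

Corrected query:
SELECT c.id, p.name, c.salary FROM departments p JOIN staff c ON c.dept_id = p.id

Result:
id | name    | salary
---+---------+-------
1  | HR      | 169684
2  | Finance | 134736
3  | HR      | 112332
4  | Finance | 57319 
5  | Finance | 143404
6  | Finance | 109269
7  | HR      | 42012 
8  | HR      | 83752 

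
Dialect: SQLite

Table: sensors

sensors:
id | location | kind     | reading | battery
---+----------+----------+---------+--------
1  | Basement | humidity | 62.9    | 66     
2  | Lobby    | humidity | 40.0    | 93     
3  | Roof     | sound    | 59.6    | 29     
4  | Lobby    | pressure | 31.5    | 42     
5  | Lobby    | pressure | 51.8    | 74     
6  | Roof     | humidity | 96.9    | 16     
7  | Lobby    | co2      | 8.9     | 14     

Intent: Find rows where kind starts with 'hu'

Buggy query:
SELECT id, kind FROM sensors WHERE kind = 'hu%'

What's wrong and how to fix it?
Bug: '=' compares the literal string including the % character; pattern matching needs LIKE

Fix: Use LIKE for wildcard pattern matching

Corrected query:
SELECT id, kind FROM sensors WHERE kind LIKE 'hu%'

Result:
id | kind    
---+---------
1  | humidity
2  | humidity
6  | humidity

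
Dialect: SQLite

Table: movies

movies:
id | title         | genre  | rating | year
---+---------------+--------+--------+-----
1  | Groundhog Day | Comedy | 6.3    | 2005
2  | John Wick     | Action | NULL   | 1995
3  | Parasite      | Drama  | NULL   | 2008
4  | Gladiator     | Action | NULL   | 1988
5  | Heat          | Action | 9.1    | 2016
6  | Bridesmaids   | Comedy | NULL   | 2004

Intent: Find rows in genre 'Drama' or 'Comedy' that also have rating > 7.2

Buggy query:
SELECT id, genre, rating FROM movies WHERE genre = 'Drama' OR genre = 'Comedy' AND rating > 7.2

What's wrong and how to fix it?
Bug: Without parentheses, AND is evaluated before OR, so the rating filter only applies to the 'Comedy' branch

Fix: Add parentheses around the OR so the AND applies to both alternatives

Corrected query:
SELECT id, genre, rating FROM movies WHERE (genre = 'Drama' OR genre = 'Comedy') AND rating > 7.2

Result:
(no rows)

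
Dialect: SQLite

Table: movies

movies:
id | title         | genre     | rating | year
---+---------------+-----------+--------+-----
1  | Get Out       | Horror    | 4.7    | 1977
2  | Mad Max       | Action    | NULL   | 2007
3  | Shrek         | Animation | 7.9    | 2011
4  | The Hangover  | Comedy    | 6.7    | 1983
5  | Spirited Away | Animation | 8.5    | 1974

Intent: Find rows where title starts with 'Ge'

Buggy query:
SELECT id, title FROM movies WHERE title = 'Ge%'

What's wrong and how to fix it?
Bug: '=' compares the literal string including the % character; pattern matching needs LIKE

Fix: Use LIKE for wildcard pattern matching

Corrected query:
SELECT id, title FROM movies WHERE title LIKE 'Ge%'

Result:
id | title  
---+--------
1  | Get Out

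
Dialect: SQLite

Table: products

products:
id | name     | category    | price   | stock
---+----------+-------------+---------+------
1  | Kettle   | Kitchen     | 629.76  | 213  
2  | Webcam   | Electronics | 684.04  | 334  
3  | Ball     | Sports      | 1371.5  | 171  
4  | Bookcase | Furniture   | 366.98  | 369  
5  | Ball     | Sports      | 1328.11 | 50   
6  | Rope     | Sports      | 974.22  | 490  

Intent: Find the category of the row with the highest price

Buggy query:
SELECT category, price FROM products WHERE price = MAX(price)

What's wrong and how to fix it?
Bug: WHERE is evaluated per row; an aggregate over the whole table isn't defined there

Fix: Wrap MAX in a scalar subquery so WHERE compares against a single value

Corrected query:
SELECT category, price FROM products WHERE price = (SELECT MAX(price) FROM products)

Result:
category | price 
---------+-------
Sports   | 1371.5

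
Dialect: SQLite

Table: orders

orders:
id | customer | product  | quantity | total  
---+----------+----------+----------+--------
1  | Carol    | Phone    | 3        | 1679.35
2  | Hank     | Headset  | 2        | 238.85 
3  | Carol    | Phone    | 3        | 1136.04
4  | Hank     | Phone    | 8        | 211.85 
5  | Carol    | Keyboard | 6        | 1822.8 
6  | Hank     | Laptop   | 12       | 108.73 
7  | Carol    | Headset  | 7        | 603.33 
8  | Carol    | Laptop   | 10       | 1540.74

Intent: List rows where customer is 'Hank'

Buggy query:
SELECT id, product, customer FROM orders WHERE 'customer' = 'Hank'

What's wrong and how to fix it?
Bug: Single quotes denote string literals in SQL; the column name is being compared as a constant string

Fix: Remove the quotes around the column name (or use double quotes for an identifier)

Corrected query:
SELECT id, product, customer FROM orders WHERE customer = 'Hank'

Result:
id | product | customer
---+---------+---------
2  | Headset | Hank    
4  | Phone   | Hank    
6  | Laptop  | Hank    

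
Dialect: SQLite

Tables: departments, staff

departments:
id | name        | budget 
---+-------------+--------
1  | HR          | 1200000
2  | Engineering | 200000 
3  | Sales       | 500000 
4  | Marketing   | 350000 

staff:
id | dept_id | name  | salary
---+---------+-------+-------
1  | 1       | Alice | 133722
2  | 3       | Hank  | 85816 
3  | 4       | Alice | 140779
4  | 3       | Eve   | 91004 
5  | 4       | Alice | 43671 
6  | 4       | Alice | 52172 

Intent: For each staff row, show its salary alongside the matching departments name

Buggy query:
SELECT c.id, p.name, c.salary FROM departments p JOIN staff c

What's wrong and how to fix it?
Bug: Missing join condition: each staff row is matched to all departments rows instead of just its own

Fix: Specify the join condition linking the foreign key to the parent id

Corrected query:
SELECT c.id, p.name, c.salary FROM departments p JOIN staff c ON c.dept_id = p.id

Result:
id | name      | salary
---+-----------+-------
1  | HR        | 133722
2  | Sales     | 85816 
3  | Marketing | 140779
4  | Sales     | 91004 
5  | Marketing | 43671 
6  | Marketing | 52172 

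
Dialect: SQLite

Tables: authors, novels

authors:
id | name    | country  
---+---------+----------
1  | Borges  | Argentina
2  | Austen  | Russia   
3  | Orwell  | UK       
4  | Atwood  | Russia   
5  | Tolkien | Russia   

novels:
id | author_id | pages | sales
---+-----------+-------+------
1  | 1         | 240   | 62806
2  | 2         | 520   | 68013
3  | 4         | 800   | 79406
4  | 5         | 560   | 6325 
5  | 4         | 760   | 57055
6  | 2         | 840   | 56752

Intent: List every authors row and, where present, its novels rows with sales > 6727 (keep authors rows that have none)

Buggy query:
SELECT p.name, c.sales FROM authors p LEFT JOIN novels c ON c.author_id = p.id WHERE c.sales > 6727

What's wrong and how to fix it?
Bug: A WHERE condition on the right-hand table after LEFT JOIN drops unmatched parents

Fix: Put 'c.sales > 6727' in the JOIN's ON clause instead of WHERE

Corrected query:
SELECT p.name, c.sales FROM authors p LEFT JOIN novels c ON c.author_id = p.id AND c.sales > 6727

Result:
name    | sales
--------+------
Borges  | 62806
Austen  | 56752
Austen  | 68013
Orwell  | NULL 
Atwood  | 57055
Atwood  | 79406
Tolkien | NULL 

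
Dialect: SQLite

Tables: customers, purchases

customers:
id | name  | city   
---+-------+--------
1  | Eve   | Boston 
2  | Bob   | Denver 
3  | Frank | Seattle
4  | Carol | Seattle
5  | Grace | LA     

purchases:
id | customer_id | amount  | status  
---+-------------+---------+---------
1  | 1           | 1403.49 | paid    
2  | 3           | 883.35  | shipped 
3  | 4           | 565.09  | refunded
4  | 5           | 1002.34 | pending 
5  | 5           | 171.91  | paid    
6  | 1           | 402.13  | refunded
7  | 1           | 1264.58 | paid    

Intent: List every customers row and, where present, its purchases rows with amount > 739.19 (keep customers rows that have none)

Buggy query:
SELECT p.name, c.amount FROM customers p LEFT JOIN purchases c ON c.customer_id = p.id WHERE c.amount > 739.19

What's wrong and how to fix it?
Bug: A WHERE condition on the right-hand table after LEFT JOIN drops unmatched parents

Fix: Move the right-table condition into the ON clause so unmatched parents are kept

Corrected query:
SELECT p.name, c.amount FROM customers p LEFT JOIN purchases c ON c.customer_id = p.id AND c.amount > 739.19

Result:
name  | amount 
------+--------
Eve   | 1264.58
Eve   | 1403.49
Bob   | NULL   
Frank | 883.35 
Carol | NULL   
Grace | 1002.34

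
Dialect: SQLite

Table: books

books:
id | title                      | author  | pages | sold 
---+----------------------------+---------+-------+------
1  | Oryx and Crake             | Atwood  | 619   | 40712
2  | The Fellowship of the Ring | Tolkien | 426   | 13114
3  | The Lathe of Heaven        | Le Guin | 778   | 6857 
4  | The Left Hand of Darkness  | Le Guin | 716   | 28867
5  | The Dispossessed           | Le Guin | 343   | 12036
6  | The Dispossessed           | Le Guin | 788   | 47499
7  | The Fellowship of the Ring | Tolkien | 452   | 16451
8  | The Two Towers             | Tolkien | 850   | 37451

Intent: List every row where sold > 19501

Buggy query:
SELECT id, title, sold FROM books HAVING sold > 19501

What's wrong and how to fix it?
Bug: This is a non-aggregate query (no GROUP BY, no aggregates), so in SQLite the HAVING clause is invalid here; a row-level condition belongs in WHERE

Fix: Use WHERE for row-level filtering

Corrected query:
SELECT id, title, sold FROM books WHERE sold > 19501

Result:
id | title                     | sold 
---+---------------------------+------
1  | Oryx and Crake            | 40712
4  | The Left Hand of Darkness | 28867
6  | The Dispossessed          | 47499
8  | The Two Towers            | 37451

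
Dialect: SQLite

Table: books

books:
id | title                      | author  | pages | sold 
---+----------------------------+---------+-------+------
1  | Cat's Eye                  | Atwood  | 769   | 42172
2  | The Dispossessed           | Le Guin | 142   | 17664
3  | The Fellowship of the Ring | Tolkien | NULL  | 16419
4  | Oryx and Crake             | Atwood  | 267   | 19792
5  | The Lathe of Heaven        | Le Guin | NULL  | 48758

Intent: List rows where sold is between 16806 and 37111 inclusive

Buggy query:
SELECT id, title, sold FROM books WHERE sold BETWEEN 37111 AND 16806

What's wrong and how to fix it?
Bug: BETWEEN expects the lower bound first; with 37111 AND 16806 the range is empty

Fix: Swap the bounds so the smaller value comes first

Corrected query:
SELECT id, title, sold FROM books WHERE sold BETWEEN 16806 AND 37111

Result:
id | title            | sold 
---+------------------+------
2  | The Dispossessed | 17664
4  | Oryx and Crake   | 19792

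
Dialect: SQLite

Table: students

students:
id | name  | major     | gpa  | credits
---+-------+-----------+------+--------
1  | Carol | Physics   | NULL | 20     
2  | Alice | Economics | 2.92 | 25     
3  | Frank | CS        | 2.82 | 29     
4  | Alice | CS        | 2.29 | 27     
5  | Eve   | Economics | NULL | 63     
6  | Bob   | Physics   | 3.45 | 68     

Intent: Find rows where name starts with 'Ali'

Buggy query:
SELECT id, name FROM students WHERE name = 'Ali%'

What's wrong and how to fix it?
Bug: Wildcards only work with LIKE; '=' treats '%' as a literal character

Fix: Replace '=' with LIKE so 'Ali%' is treated as a pattern

Corrected query:
SELECT id, name FROM students WHERE name LIKE 'Ali%'

Result:
id | name 
---+------
2  | Alice
4  | Alice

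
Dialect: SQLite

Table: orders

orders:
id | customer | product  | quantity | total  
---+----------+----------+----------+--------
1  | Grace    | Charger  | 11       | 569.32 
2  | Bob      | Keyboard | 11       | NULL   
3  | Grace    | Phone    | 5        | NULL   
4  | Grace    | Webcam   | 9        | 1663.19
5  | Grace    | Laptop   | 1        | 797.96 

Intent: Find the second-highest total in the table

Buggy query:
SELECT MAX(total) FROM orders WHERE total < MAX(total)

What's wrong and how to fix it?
Bug: MAX(total) on the right of the comparison is an aggregate-in-WHERE error

Fix: Put the inner MAX in a scalar subquery

Corrected query:
SELECT MAX(total) FROM orders WHERE total < (SELECT MAX(total) FROM orders)

Result:
MAX(total)
----------
797.96    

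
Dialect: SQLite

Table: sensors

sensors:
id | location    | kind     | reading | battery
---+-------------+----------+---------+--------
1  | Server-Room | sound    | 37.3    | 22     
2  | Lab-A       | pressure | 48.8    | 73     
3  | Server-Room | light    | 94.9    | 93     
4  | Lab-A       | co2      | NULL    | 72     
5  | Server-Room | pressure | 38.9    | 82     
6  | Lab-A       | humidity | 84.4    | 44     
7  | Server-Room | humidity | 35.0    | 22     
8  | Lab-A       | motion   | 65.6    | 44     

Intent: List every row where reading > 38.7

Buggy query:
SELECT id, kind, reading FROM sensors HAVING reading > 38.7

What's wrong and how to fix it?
Bug: This is a non-aggregate query (no GROUP BY, no aggregates), so in SQLite the HAVING clause is invalid here; a row-level condition belongs in WHERE

Fix: Replace HAVING with WHERE since the condition applies to individual rows

Corrected query:
SELECT id, kind, reading FROM sensors WHERE reading > 38.7

Result:
id | kind     | reading
---+----------+--------
2  | pressure | 48.8   
3  | light    | 94.9   
5  | pressure | 38.9   
6  | humidity | 84.4   
8  | motion   | 65.6   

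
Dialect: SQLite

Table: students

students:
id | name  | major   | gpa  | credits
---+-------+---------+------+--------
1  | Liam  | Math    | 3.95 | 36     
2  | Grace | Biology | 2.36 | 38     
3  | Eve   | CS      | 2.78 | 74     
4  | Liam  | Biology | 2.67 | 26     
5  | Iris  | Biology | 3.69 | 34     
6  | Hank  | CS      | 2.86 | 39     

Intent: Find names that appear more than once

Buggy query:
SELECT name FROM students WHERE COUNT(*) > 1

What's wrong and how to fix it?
Bug: COUNT(*) is an aggregate and cannot be used in WHERE

Fix: GROUP BY name, then filter groups with HAVING COUNT(*) > 1

Corrected query:
SELECT name FROM students GROUP BY name HAVING COUNT(*) > 1

Result:
name
----
Liam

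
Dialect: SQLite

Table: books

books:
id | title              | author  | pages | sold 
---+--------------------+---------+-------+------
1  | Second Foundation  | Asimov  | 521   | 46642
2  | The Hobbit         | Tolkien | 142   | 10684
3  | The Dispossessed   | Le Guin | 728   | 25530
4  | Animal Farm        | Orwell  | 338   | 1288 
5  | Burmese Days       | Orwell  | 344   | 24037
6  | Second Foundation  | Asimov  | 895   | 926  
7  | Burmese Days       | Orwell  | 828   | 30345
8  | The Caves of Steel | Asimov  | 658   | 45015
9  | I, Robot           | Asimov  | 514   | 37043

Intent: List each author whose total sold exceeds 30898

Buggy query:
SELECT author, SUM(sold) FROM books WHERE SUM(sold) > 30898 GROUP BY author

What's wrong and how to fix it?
Bug: SUM(sold) is an aggregate, but WHERE filters rows before aggregation

Fix: Use HAVING (which filters groups after aggregation) instead of WHERE

Corrected query:
SELECT author, SUM(sold) FROM books GROUP BY author HAVING SUM(sold) > 30898

Result:
author | SUM(sold)
-------+----------
Asimov | 129626   
Orwell | 55670    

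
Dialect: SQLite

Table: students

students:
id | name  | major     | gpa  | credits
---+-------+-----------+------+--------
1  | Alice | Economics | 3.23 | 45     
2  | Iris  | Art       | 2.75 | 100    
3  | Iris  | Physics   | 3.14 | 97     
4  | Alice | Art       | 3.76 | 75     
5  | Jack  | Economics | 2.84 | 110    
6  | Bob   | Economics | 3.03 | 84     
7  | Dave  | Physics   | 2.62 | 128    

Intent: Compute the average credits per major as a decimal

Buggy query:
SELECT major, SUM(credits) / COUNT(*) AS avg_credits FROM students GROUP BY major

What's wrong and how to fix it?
Bug: Both operands are integers, so '/' performs integer division and truncates

Fix: Cast one side to REAL so the division keeps the fractional part

Corrected query:
SELECT major, SUM(credits) * 1.0 / COUNT(*) AS avg_credits FROM students GROUP BY major

Result:
major     | avg_credits
----------+------------
Art       | 87.5       
Economics | 79.666667  
Physics   | 112.5      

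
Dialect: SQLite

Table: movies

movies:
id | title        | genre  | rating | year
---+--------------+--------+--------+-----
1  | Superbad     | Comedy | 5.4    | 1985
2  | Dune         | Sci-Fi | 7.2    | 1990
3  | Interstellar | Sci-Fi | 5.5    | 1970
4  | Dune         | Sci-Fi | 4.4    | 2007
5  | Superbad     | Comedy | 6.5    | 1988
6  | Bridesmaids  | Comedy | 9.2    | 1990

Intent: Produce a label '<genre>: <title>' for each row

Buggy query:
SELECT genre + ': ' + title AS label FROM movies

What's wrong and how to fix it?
Bug: SQLite uses || for string concatenation; + coerces text to numbers (yielding 0)

Fix: Use the || operator for string concatenation

Corrected query:
SELECT genre || ': ' || title AS label FROM movies

Result:
label               
--------------------
Comedy: Superbad    
Sci-Fi: Dune        
Sci-Fi: Interstellar
Sci-Fi: Dune        
Comedy: Superbad    
Comedy: Bridesmaids 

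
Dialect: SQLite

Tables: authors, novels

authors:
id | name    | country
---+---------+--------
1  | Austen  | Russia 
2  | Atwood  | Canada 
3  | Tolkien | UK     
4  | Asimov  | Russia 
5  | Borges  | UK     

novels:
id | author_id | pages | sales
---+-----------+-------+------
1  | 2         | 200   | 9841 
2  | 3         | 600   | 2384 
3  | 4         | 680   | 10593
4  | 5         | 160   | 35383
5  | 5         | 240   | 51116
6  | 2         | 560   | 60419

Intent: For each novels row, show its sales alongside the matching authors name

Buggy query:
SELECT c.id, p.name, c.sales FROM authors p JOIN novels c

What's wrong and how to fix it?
Bug: JOIN with no ON clause produces a cartesian product; every novels row pairs with every authors row

Fix: Add ON c.author_id = p.id to the JOIN

Corrected query:
SELECT c.id, p.name, c.sales FROM authors p JOIN novels c ON c.author_id = p.id

Result:
id | name    | sales
---+---------+------
1  | Atwood  | 9841 
2  | Tolkien | 2384 
3  | Asimov  | 10593
4  | Borges  | 35383
5  | Borges  | 51116
6  | Atwood  | 60419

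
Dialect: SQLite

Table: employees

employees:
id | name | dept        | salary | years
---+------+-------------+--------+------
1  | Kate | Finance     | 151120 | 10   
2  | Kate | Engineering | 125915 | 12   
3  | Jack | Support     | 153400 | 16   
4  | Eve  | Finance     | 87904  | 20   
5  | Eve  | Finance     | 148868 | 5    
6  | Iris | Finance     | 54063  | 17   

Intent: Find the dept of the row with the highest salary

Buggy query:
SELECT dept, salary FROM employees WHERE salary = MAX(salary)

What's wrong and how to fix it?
Bug: WHERE is evaluated per row; an aggregate over the whole table isn't defined there

Fix: Wrap MAX in a scalar subquery so WHERE compares against a single value

Corrected query:
SELECT dept, salary FROM employees WHERE salary = (SELECT MAX(salary) FROM employees)

Result:
dept    | salary
--------+-------
Support | 153400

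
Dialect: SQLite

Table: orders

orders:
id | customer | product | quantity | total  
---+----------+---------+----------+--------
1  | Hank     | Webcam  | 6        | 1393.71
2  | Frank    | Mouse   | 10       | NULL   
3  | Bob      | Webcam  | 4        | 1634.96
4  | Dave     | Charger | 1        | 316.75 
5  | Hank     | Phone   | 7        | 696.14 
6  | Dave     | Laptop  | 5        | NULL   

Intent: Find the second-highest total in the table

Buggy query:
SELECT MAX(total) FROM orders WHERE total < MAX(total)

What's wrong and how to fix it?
Bug: MAX(total) on the right of the comparison is an aggregate-in-WHERE error

Fix: Put the inner MAX in a scalar subquery

Corrected query:
SELECT MAX(total) FROM orders WHERE total < (SELECT MAX(total) FROM orders)

Result:
MAX(total)
----------
1393.71   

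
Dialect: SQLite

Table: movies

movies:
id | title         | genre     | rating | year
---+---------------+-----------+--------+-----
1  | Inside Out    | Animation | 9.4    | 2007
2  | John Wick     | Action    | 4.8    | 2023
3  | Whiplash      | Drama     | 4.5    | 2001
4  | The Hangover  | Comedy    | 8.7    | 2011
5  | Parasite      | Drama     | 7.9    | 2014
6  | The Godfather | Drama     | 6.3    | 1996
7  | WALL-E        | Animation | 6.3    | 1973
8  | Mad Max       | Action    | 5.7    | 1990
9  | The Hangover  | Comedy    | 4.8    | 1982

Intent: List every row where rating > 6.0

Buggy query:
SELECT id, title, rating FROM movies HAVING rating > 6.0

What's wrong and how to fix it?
Bug: This is a non-aggregate query (no GROUP BY, no aggregates), so in SQLite the HAVING clause is invalid here; a row-level condition belongs in WHERE

Fix: Use WHERE for row-level filtering

Corrected query:
SELECT id, title, rating FROM movies WHERE rating > 6.0

Result:
id | title         | rating
---+---------------+-------
1  | Inside Out    | 9.4   
4  | The Hangover  | 8.7   
5  | Parasite      | 7.9   
6  | The Godfather | 6.3   
7  | WALL-E        | 6.3   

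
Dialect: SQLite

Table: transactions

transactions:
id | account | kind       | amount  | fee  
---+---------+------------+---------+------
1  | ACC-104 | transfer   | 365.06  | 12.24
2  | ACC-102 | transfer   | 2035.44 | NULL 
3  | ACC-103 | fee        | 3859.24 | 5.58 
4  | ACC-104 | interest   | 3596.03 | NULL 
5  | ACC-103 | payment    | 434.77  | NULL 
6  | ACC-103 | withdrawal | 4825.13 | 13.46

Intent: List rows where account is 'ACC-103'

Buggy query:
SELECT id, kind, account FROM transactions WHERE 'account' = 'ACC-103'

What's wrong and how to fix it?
Bug: 'account' in single quotes is a string literal, not the column; the comparison is literal-vs-literal and never true

Fix: Remove the quotes around the column name (or use double quotes for an identifier)

Corrected query:
SELECT id, kind, account FROM transactions WHERE account = 'ACC-103'

Result:
id | kind       | account
---+------------+--------
3  | fee        | ACC-103
5  | payment    | ACC-103
6  | withdrawal | ACC-103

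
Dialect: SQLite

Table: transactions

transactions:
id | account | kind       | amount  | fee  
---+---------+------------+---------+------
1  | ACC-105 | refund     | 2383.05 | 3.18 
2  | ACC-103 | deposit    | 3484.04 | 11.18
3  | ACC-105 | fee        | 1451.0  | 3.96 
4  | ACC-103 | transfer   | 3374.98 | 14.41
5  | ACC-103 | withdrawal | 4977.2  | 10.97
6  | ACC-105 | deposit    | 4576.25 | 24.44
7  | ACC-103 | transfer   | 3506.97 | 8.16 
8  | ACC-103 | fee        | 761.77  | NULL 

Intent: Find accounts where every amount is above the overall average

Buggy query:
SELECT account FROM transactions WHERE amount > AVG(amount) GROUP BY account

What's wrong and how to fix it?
Bug: WHERE evaluates per row before aggregation, so AVG() is unavailable

Fix: Compute the overall average in a scalar subquery and compare each group's MIN against it in HAVING

Corrected query:
SELECT account FROM transactions GROUP BY account HAVING MIN(amount) > (SELECT AVG(amount) FROM transactions)

Result:
(no rows)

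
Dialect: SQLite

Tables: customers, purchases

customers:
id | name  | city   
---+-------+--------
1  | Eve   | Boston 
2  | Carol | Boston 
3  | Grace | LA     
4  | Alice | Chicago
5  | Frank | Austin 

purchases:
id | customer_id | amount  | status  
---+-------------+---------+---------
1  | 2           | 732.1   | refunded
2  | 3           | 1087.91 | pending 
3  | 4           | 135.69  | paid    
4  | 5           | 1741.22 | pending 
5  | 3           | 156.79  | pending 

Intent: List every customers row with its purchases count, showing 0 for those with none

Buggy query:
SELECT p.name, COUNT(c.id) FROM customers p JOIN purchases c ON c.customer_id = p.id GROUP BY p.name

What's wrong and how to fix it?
Bug: INNER JOIN drops customers rows that have no matching purchases rows

Fix: Use LEFT JOIN so parents without children still appear (COUNT(c.id) gives 0)

Corrected query:
SELECT p.name, COUNT(c.id) FROM customers p LEFT JOIN purchases c ON c.customer_id = p.id GROUP BY p.name

Result:
name  | COUNT(c.id)
------+------------
Alice | 1          
Carol | 1          
Eve   | 0          
Frank | 1          
Grace | 2          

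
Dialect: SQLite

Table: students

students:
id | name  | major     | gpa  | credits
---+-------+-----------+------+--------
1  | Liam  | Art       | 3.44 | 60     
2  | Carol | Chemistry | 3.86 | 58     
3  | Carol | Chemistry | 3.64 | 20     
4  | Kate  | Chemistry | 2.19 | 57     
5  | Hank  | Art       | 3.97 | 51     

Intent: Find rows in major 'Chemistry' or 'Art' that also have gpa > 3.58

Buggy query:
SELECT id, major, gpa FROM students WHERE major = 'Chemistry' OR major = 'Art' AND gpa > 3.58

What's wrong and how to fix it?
Bug: AND binds tighter than OR, so this parses as major = 'Chemistry' OR (major = 'Art' AND gpa > 3.58)

Fix: Group the OR with parentheses (or use IN), then AND the threshold

Corrected query:
SELECT id, major, gpa FROM students WHERE (major = 'Chemistry' OR major = 'Art') AND gpa > 3.58

Result:
id | major     | gpa 
---+-----------+-----
2  | Chemistry | 3.86
3  | Chemistry | 3.64
5  | Art       | 3.97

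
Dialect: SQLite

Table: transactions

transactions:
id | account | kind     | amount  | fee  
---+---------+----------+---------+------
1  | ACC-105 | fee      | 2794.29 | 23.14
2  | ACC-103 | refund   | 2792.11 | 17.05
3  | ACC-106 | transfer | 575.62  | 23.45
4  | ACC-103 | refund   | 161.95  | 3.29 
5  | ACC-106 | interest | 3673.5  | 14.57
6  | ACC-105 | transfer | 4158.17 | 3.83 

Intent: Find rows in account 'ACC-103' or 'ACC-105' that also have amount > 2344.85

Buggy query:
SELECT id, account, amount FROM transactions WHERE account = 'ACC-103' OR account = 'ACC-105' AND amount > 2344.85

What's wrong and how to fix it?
Bug: AND binds tighter than OR, so this parses as account = 'ACC-103' OR (account = 'ACC-105' AND amount > 2344.85)

Fix: Group the OR with parentheses (or use IN), then AND the threshold

Corrected query:
SELECT id, account, amount FROM transactions WHERE (account = 'ACC-103' OR account = 'ACC-105') AND amount > 2344.85

Result:
id | account | amount 
---+---------+--------
1  | ACC-105 | 2794.29
2  | ACC-103 | 2792.11
6  | ACC-105 | 4158.17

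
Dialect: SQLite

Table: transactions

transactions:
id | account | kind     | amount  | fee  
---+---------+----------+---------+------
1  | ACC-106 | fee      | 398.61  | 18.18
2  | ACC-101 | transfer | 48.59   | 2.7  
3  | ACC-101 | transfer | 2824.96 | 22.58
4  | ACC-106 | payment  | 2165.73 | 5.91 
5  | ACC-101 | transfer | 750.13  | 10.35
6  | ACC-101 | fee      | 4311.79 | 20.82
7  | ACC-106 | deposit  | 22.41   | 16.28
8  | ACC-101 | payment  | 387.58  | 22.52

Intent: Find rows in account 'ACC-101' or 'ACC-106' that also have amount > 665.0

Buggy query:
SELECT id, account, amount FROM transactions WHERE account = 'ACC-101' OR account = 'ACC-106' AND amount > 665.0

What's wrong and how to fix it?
Bug: AND binds tighter than OR, so this parses as account = 'ACC-101' OR (account = 'ACC-106' AND amount > 665.0)

Fix: Group the OR with parentheses (or use IN), then AND the threshold

Corrected query:
SELECT id, account, amount FROM transactions WHERE (account = 'ACC-101' OR account = 'ACC-106') AND amount > 665.0

Result:
id | account | amount 
---+---------+--------
3  | ACC-101 | 2824.96
4  | ACC-106 | 2165.73
5  | ACC-101 | 750.13 
6  | ACC-101 | 4311.79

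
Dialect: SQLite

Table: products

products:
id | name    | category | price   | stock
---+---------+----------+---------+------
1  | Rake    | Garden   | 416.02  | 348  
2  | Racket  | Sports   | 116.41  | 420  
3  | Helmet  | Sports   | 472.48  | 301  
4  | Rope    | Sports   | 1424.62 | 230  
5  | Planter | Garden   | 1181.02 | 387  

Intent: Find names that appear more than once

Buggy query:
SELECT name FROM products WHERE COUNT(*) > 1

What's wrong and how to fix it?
Bug: COUNT(*) is an aggregate and cannot be used in WHERE

Fix: Group first, then use HAVING for the count condition

Corrected query:
SELECT name FROM products GROUP BY name HAVING COUNT(*) > 1

Result:
(no rows)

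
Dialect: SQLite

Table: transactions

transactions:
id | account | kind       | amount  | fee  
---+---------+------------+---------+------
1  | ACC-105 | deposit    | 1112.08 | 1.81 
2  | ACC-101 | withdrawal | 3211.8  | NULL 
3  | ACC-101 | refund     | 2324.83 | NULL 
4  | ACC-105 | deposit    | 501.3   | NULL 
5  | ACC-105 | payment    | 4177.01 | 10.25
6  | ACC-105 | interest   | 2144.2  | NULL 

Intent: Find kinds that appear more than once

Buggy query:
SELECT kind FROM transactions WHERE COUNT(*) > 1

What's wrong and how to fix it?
Bug: COUNT(*) is an aggregate and cannot be used in WHERE

Fix: GROUP BY kind, then filter groups with HAVING COUNT(*) > 1

Corrected query:
SELECT kind FROM transactions GROUP BY kind HAVING COUNT(*) > 1

Result:
kind   
-------
deposit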